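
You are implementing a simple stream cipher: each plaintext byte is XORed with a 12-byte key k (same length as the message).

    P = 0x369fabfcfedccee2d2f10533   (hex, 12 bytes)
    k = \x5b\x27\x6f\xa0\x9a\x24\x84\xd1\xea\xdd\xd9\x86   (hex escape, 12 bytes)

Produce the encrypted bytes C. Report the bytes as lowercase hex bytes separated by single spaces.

6d b8 c4 5c 64 f8 4a 33 38 2c dc b5

XOR is its own inverse, so applying the key byte-wise gives the result directly.
 54 xor  91 = 109
159 xor  39 = 184
171 xor 111 = 196
252 xor 160 =  92
254 xor 154 = 100
220 xor  36 = 248
206 xor 132 =  74
226 xor 209 =  51
210 xor 234 =  56
241 xor 221 =  44
  5 xor 217 = 220
 51 xor 134 = 181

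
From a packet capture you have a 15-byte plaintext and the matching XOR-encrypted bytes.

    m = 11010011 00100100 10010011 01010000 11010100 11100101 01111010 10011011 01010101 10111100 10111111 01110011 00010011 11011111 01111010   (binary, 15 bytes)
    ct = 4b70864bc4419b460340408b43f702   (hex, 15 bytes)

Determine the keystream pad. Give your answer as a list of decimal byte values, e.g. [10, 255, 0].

Since ct = m ⊕ pad, XORing both sides with m gives pad = m ⊕ ct.
d3 ⊕ 4b = 98
24 ⊕ 70 = 54
93 ⊕ 86 = 15
50 ⊕ 4b = 1b
d4 ⊕ c4 = 10
e5 ⊕ 41 = a4
7a ⊕ 9b = e1
9b ⊕ 46 = dd
55 ⊕ 03 = 56
bc ⊕ 40 = fc
bf ⊕ 40 = ff
73 ⊕ 8b = f8
13 ⊕ 43 = 50
df ⊕ f7 = 28
7a ⊕ 02 = 78

[152, 84, 21, 27, 16, 164, 225, 221, 86, 252, 255, 248, 80, 40, 120]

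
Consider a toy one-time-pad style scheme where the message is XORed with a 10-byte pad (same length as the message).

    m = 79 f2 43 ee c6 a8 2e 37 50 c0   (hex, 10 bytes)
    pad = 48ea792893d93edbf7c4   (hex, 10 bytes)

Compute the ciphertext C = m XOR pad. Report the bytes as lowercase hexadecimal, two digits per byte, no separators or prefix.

31183ac6557110eca704

79 ⊕ 48 = 31
f2 ⊕ ea = 18
43 ⊕ 79 = 3a
ee ⊕ 28 = c6
c6 ⊕ 93 = 55
a8 ⊕ d9 = 71
2e ⊕ 3e = 10
37 ⊕ db = ec
50 ⊕ f7 = a7
c0 ⊕ c4 = 04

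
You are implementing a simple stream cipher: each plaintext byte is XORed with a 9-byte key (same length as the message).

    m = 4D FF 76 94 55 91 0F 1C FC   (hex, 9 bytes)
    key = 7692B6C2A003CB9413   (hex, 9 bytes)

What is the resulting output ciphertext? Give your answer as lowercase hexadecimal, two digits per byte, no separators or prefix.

XOR is its own inverse, so applying the key byte-wise gives the result directly.
byte 0: 4d ^ 76 = 3b
byte 1: ff ^ 92 = 6d
byte 2: 76 ^ b6 = c0
byte 3: 94 ^ c2 = 56
byte 4: 55 ^ a0 = f5
byte 5: 91 ^ 03 = 92
byte 6: 0f ^ cb = c4
byte 7: 1c ^ 94 = 88
byte 8: fc ^ 13 = ef

3b6dc056f592c488ef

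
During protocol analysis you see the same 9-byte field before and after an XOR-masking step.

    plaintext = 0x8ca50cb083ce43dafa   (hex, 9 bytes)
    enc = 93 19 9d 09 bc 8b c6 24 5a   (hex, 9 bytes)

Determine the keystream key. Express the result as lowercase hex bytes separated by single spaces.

Since enc = plaintext ⊕ key, XORing both sides with plaintext gives key = plaintext ⊕ enc.
8c XOR 93 = 1f
a5 XOR 19 = bc
0c XOR 9d = 91
b0 XOR 09 = b9
83 XOR bc = 3f
ce XOR 8b = 45
43 XOR c6 = 85
da XOR 24 = fe
fa XOR 5a = a0

1f bc 91 b9 3f 45 85 fe a0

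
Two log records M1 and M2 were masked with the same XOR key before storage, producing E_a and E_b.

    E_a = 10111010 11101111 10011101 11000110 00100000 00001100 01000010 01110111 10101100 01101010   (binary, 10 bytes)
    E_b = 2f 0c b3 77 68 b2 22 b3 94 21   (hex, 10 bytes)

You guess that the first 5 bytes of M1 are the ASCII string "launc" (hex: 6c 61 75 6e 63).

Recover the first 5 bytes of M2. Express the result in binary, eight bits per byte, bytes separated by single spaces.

First, E_a ⊕ E_b = (M1 ⊕ K) ⊕ (M2 ⊕ K) = M1 ⊕ M2, so the key drops out. Then M2 = (M1 ⊕ M2) ⊕ M1 over the first 5 bytes.
byte 0: (ba ^ 2f) ^ 6c = 95 ^ 6c = f9
byte 1: (ef ^ 0c) ^ 61 = e3 ^ 61 = 82
byte 2: (9d ^ b3) ^ 75 = 2e ^ 75 = 5b
byte 3: (c6 ^ 77) ^ 6e = b1 ^ 6e = df
byte 4: (20 ^ 68) ^ 63 = 48 ^ 63 = 2b

11111001 10000010 01011011 11011111 00101011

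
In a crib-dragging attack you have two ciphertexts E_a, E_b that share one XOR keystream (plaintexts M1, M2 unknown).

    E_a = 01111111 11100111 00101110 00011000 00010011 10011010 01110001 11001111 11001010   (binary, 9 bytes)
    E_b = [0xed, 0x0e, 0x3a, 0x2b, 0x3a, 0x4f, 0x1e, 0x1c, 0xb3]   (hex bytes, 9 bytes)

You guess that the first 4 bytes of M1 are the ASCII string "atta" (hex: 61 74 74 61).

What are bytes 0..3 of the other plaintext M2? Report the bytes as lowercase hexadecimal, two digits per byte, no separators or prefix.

First, E_a ⊕ E_b = (M1 ⊕ K) ⊕ (M2 ⊕ K) = M1 ⊕ M2, so the key drops out. Then M2 = (M1 ⊕ M2) ⊕ M1 over the first 4 bytes.
byte 0: (7f xor ed) xor 61 = 92 xor 61 = f3
byte 1: (e7 xor 0e) xor 74 = e9 xor 74 = 9d
byte 2: (2e xor 3a) xor 74 = 14 xor 74 = 60
byte 3: (18 xor 2b) xor 61 = 33 xor 61 = 52

f39d6052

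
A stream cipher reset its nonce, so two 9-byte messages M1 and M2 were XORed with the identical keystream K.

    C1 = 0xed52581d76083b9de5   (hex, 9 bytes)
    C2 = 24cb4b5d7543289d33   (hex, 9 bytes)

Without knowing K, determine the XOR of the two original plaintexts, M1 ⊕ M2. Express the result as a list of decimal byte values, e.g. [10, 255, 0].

C1 ⊕ C2 = (M1 ⊕ K) ⊕ (M2 ⊕ K) = M1 ⊕ M2 — the shared key cancels under XOR.
11101101 ^ 00100100 = 11001001
01010010 ^ 11001011 = 10011001
01011000 ^ 01001011 = 00010011
00011101 ^ 01011101 = 01000000
01110110 ^ 01110101 = 00000011
00001000 ^ 01000011 = 01001011
00111011 ^ 00101000 = 00010011
10011101 ^ 10011101 = 00000000
11100101 ^ 00110011 = 11010110

[201, 153, 19, 64, 3, 75, 19, 0, 214]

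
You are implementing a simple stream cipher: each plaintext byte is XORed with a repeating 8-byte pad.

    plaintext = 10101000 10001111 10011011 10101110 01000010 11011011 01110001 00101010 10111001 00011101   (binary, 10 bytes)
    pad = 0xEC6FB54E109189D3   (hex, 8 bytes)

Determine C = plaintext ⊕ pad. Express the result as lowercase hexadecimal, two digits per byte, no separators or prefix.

The 8-byte key repeats, so the effective keystream is ec 6f b5 4e 10 91 89 d3 ec 6f.
byte 0: a8 ⊕ ec = 44
byte 1: 8f ⊕ 6f = e0
byte 2: 9b ⊕ b5 = 2e
byte 3: ae ⊕ 4e = e0
byte 4: 42 ⊕ 10 = 52
byte 5: db ⊕ 91 = 4a
byte 6: 71 ⊕ 89 = f8
byte 7: 2a ⊕ d3 = f9
byte 8: b9 ⊕ ec = 55
byte 9: 1d ⊕ 6f = 72

44e02ee0524af8f95572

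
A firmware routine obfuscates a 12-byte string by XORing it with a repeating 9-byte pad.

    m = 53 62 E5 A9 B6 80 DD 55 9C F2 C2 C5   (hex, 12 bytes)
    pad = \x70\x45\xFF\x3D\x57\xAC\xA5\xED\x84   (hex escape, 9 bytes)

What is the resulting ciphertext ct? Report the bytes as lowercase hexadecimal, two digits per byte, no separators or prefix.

The 9-byte key repeats, so the effective keystream is 70 45 ff 3d 57 ac a5 ed 84 70 45 ff.
byte 0: 01010011 XOR 01110000 = 00100011
byte 1: 01100010 XOR 01000101 = 00100111
byte 2: 11100101 XOR 11111111 = 00011010
byte 3: 10101001 XOR 00111101 = 10010100
byte 4: 10110110 XOR 01010111 = 11100001
byte 5: 10000000 XOR 10101100 = 00101100
byte 6: 11011101 XOR 10100101 = 01111000
byte 7: 01010101 XOR 11101101 = 10111000
byte 8: 10011100 XOR 10000100 = 00011000
byte 9: 11110010 XOR 01110000 = 10000010
byte 10: 11000010 XOR 01000101 = 10000111
byte 11: 11000101 XOR 11111111 = 00111010

23271a94e12c78b81882873a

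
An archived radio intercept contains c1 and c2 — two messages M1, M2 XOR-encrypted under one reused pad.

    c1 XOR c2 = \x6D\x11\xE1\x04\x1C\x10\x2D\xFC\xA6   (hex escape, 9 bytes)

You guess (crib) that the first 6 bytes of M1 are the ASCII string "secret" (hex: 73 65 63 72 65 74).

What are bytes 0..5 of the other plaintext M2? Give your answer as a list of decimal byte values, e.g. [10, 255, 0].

[30, 116, 130, 118, 121, 100]

Since c1 ⊕ c2 = M1 ⊕ M2, XORing with the guessed M1 bytes yields the corresponding M2 bytes: M2 = (c1 ⊕ c2) ⊕ M1.
6d xor 73 = 1e
11 xor 65 = 74
e1 xor 63 = 82
04 xor 72 = 76
1c xor 65 = 79
10 xor 74 = 64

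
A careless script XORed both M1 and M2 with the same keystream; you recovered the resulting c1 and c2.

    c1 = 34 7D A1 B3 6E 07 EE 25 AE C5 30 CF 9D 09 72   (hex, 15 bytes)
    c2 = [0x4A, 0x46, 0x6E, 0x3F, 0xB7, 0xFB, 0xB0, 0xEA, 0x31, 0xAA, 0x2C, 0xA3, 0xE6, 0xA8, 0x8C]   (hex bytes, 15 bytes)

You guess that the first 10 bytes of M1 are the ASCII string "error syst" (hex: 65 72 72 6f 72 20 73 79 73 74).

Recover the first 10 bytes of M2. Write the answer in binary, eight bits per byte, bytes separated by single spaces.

First, c1 ⊕ c2 = (M1 ⊕ K) ⊕ (M2 ⊕ K) = M1 ⊕ M2, so the key drops out. Then M2 = (M1 ⊕ M2) ⊕ M1 over the first 10 bytes.
byte 0: (34 ^ 4a) ^ 65 = 7e ^ 65 = 1b
byte 1: (7d ^ 46) ^ 72 = 3b ^ 72 = 49
byte 2: (a1 ^ 6e) ^ 72 = cf ^ 72 = bd
byte 3: (b3 ^ 3f) ^ 6f = 8c ^ 6f = e3
byte 4: (6e ^ b7) ^ 72 = d9 ^ 72 = ab
byte 5: (07 ^ fb) ^ 20 = fc ^ 20 = dc
byte 6: (ee ^ b0) ^ 73 = 5e ^ 73 = 2d
byte 7: (25 ^ ea) ^ 79 = cf ^ 79 = b6
byte 8: (ae ^ 31) ^ 73 = 9f ^ 73 = ec
byte 9: (c5 ^ aa) ^ 74 = 6f ^ 74 = 1b

00011011 01001001 10111101 11100011 10101011 11011100 00101101 10110110 11101100 00011011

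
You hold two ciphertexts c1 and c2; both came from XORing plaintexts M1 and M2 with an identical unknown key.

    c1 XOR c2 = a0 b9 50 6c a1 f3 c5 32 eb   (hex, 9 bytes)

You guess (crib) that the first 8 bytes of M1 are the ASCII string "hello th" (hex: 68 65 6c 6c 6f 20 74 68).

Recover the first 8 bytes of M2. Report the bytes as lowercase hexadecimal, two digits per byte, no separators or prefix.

c8dc3c00ced3b15a

Since c1 ⊕ c2 = M1 ⊕ M2, XORing with the guessed M1 bytes yields the corresponding M2 bytes: M2 = (c1 ⊕ c2) ⊕ M1.
a0 ^ 68 = c8
b9 ^ 65 = dc
50 ^ 6c = 3c
6c ^ 6c = 00
a1 ^ 6f = ce
f3 ^ 20 = d3
c5 ^ 74 = b1
32 ^ 68 = 5a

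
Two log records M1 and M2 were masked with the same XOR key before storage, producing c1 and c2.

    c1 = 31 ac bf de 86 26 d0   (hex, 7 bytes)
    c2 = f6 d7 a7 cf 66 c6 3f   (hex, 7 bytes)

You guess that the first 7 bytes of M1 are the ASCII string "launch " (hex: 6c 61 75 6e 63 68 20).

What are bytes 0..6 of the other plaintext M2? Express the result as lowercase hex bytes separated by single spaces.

First, c1 ⊕ c2 = (M1 ⊕ K) ⊕ (M2 ⊕ K) = M1 ⊕ M2, so the key drops out. Then M2 = (M1 ⊕ M2) ⊕ M1 over the first 7 bytes.
byte 0: (31 XOR f6) XOR 6c = c7 XOR 6c = ab
byte 1: (ac XOR d7) XOR 61 = 7b XOR 61 = 1a
byte 2: (bf XOR a7) XOR 75 = 18 XOR 75 = 6d
byte 3: (de XOR cf) XOR 6e = 11 XOR 6e = 7f
byte 4: (86 XOR 66) XOR 63 = e0 XOR 63 = 83
byte 5: (26 XOR c6) XOR 68 = e0 XOR 68 = 88
byte 6: (d0 XOR 3f) XOR 20 = ef XOR 20 = cf

ab 1a 6d 7f 83 88 cf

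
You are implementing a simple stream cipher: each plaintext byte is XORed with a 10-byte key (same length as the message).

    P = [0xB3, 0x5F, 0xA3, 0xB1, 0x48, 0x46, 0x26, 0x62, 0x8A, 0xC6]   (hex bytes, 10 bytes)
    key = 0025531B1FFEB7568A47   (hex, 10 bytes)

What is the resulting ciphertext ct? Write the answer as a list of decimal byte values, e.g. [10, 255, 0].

[179, 122, 240, 170, 87, 184, 145, 52, 0, 129]

b3 xor 00 = b3
5f xor 25 = 7a
a3 xor 53 = f0
b1 xor 1b = aa
48 xor 1f = 57
46 xor fe = b8
26 xor b7 = 91
62 xor 56 = 34
8a xor 8a = 00
c6 xor 47 = 81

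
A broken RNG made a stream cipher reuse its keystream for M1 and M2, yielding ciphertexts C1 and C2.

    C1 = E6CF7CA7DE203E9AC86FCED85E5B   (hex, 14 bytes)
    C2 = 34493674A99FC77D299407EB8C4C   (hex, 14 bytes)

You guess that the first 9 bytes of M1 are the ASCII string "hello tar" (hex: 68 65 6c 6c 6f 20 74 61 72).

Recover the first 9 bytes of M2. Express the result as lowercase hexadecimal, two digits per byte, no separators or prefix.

bae326bf189f8d8693

First, C1 ⊕ C2 = (M1 ⊕ K) ⊕ (M2 ⊕ K) = M1 ⊕ M2, so the key drops out. Then M2 = (M1 ⊕ M2) ⊕ M1 over the first 9 bytes.
byte 0: (e6 XOR 34) XOR 68 = d2 XOR 68 = ba
byte 1: (cf XOR 49) XOR 65 = 86 XOR 65 = e3
byte 2: (7c XOR 36) XOR 6c = 4a XOR 6c = 26
byte 3: (a7 XOR 74) XOR 6c = d3 XOR 6c = bf
byte 4: (de XOR a9) XOR 6f = 77 XOR 6f = 18
byte 5: (20 XOR 9f) XOR 20 = bf XOR 20 = 9f
byte 6: (3e XOR c7) XOR 74 = f9 XOR 74 = 8d
byte 7: (9a XOR 7d) XOR 61 = e7 XOR 61 = 86
byte 8: (c8 XOR 29) XOR 72 = e1 XOR 72 = 93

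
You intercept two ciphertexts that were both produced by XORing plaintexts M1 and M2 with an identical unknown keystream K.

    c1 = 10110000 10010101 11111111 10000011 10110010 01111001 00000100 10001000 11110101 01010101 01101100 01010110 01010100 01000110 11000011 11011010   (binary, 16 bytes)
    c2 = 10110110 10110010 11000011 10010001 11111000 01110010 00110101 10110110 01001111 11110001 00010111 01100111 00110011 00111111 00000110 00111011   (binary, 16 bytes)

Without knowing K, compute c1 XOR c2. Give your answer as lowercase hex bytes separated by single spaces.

c1 ⊕ c2 = (M1 ⊕ K) ⊕ (M2 ⊕ K) = M1 ⊕ M2 — the shared key cancels under XOR.
byte 0: 176 ^ 182 =   6
byte 1: 149 ^ 178 =  39
byte 2: 255 ^ 195 =  60
byte 3: 131 ^ 145 =  18
byte 4: 178 ^ 248 =  74
byte 5: 121 ^ 114 =  11
byte 6:   4 ^  53 =  49
byte 7: 136 ^ 182 =  62
byte 8: 245 ^  79 = 186
byte 9:  85 ^ 241 = 164
byte 10: 108 ^  23 = 123
byte 11:  86 ^ 103 =  49
byte 12:  84 ^  51 = 103
byte 13:  70 ^  63 = 121
byte 14: 195 ^   6 = 197
byte 15: 218 ^  59 = 225

06 27 3c 12 4a 0b 31 3e ba a4 7b 31 67 79 c5 e1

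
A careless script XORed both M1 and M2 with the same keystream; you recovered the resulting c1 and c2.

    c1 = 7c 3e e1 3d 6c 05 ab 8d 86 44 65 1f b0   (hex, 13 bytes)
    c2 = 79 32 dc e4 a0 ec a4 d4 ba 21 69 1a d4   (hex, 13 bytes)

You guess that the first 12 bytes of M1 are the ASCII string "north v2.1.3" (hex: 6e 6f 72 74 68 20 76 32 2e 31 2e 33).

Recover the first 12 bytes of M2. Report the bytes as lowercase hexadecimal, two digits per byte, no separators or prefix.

6b634fada4c9796b12542236

First, c1 ⊕ c2 = (M1 ⊕ K) ⊕ (M2 ⊕ K) = M1 ⊕ M2, so the key drops out. Then M2 = (M1 ⊕ M2) ⊕ M1 over the first 12 bytes.
byte 0: (7c ⊕ 79) ⊕ 6e = 05 ⊕ 6e = 6b
byte 1: (3e ⊕ 32) ⊕ 6f = 0c ⊕ 6f = 63
byte 2: (e1 ⊕ dc) ⊕ 72 = 3d ⊕ 72 = 4f
byte 3: (3d ⊕ e4) ⊕ 74 = d9 ⊕ 74 = ad
byte 4: (6c ⊕ a0) ⊕ 68 = cc ⊕ 68 = a4
byte 5: (05 ⊕ ec) ⊕ 20 = e9 ⊕ 20 = c9
byte 6: (ab ⊕ a4) ⊕ 76 = 0f ⊕ 76 = 79
byte 7: (8d ⊕ d4) ⊕ 32 = 59 ⊕ 32 = 6b
byte 8: (86 ⊕ ba) ⊕ 2e = 3c ⊕ 2e = 12
byte 9: (44 ⊕ 21) ⊕ 31 = 65 ⊕ 31 = 54
byte 10: (65 ⊕ 69) ⊕ 2e = 0c ⊕ 2e = 22
byte 11: (1f ⊕ 1a) ⊕ 33 = 05 ⊕ 33 = 36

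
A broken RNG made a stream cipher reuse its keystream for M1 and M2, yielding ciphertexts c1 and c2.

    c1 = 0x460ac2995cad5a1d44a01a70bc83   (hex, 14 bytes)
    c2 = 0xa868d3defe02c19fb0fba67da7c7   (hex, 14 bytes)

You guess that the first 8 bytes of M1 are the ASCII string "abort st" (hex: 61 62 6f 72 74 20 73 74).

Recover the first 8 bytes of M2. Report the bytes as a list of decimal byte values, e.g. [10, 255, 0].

First, c1 ⊕ c2 = (M1 ⊕ K) ⊕ (M2 ⊕ K) = M1 ⊕ M2, so the key drops out. Then M2 = (M1 ⊕ M2) ⊕ M1 over the first 8 bytes.
byte 0: (46 ^ a8) ^ 61 = ee ^ 61 = 8f
byte 1: (0a ^ 68) ^ 62 = 62 ^ 62 = 00
byte 2: (c2 ^ d3) ^ 6f = 11 ^ 6f = 7e
byte 3: (99 ^ de) ^ 72 = 47 ^ 72 = 35
byte 4: (5c ^ fe) ^ 74 = a2 ^ 74 = d6
byte 5: (ad ^ 02) ^ 20 = af ^ 20 = 8f
byte 6: (5a ^ c1) ^ 73 = 9b ^ 73 = e8
byte 7: (1d ^ 9f) ^ 74 = 82 ^ 74 = f6

[143, 0, 126, 53, 214, 143, 232, 246]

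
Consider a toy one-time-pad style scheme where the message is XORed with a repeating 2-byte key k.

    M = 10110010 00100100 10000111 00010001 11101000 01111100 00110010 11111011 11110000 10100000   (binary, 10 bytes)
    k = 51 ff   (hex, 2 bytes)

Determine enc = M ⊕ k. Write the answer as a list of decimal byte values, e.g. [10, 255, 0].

The 2-byte key repeats, so the effective keystream is 51 ff 51 ff 51 ff 51 ff 51 ff.
byte 0: b2 ⊕ 51 = e3
byte 1: 24 ⊕ ff = db
byte 2: 87 ⊕ 51 = d6
byte 3: 11 ⊕ ff = ee
byte 4: e8 ⊕ 51 = b9
byte 5: 7c ⊕ ff = 83
byte 6: 32 ⊕ 51 = 63
byte 7: fb ⊕ ff = 04
byte 8: f0 ⊕ 51 = a1
byte 9: a0 ⊕ ff = 5f

[227, 219, 214, 238, 185, 131, 99, 4, 161, 95]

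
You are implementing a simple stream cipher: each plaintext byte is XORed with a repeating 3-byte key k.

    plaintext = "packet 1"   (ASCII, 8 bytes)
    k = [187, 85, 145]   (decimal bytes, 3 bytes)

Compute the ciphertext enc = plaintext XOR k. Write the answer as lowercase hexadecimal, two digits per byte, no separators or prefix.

The 3-byte key repeats, so the effective keystream is bb 55 91 bb 55 91 bb 55.
byte 0: 112 xor 187 = 203
byte 1:  97 xor  85 =  52
byte 2:  99 xor 145 = 242
byte 3: 107 xor 187 = 208
byte 4: 101 xor  85 =  48
byte 5: 116 xor 145 = 229
byte 6:  32 xor 187 = 155
byte 7:  49 xor  85 = 100

cb34f2d030e59b64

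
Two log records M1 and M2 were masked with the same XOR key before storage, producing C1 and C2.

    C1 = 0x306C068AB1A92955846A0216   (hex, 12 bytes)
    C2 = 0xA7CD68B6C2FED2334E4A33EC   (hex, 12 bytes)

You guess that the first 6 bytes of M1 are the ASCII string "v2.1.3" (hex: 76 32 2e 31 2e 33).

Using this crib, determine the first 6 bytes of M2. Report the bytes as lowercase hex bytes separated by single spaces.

First, C1 ⊕ C2 = (M1 ⊕ K) ⊕ (M2 ⊕ K) = M1 ⊕ M2, so the key drops out. Then M2 = (M1 ⊕ M2) ⊕ M1 over the first 6 bytes.
byte 0: (30 ⊕ a7) ⊕ 76 = 97 ⊕ 76 = e1
byte 1: (6c ⊕ cd) ⊕ 32 = a1 ⊕ 32 = 93
byte 2: (06 ⊕ 68) ⊕ 2e = 6e ⊕ 2e = 40
byte 3: (8a ⊕ b6) ⊕ 31 = 3c ⊕ 31 = 0d
byte 4: (b1 ⊕ c2) ⊕ 2e = 73 ⊕ 2e = 5d
byte 5: (a9 ⊕ fe) ⊕ 33 = 57 ⊕ 33 = 64

e1 93 40 0d 5d 64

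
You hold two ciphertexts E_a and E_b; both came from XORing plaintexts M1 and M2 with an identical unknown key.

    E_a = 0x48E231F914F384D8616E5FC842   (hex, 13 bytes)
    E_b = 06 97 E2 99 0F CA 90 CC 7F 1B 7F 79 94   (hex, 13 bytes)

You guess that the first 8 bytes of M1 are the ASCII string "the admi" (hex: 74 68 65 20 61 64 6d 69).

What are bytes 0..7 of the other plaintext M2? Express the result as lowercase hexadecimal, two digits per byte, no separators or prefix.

First, E_a ⊕ E_b = (M1 ⊕ K) ⊕ (M2 ⊕ K) = M1 ⊕ M2, so the key drops out. Then M2 = (M1 ⊕ M2) ⊕ M1 over the first 8 bytes.
byte 0: (48 ⊕ 06) ⊕ 74 = 4e ⊕ 74 = 3a
byte 1: (e2 ⊕ 97) ⊕ 68 = 75 ⊕ 68 = 1d
byte 2: (31 ⊕ e2) ⊕ 65 = d3 ⊕ 65 = b6
byte 3: (f9 ⊕ 99) ⊕ 20 = 60 ⊕ 20 = 40
byte 4: (14 ⊕ 0f) ⊕ 61 = 1b ⊕ 61 = 7a
byte 5: (f3 ⊕ ca) ⊕ 64 = 39 ⊕ 64 = 5d
byte 6: (84 ⊕ 90) ⊕ 6d = 14 ⊕ 6d = 79
byte 7: (d8 ⊕ cc) ⊕ 69 = 14 ⊕ 69 = 7d

3a1db6407a5d797d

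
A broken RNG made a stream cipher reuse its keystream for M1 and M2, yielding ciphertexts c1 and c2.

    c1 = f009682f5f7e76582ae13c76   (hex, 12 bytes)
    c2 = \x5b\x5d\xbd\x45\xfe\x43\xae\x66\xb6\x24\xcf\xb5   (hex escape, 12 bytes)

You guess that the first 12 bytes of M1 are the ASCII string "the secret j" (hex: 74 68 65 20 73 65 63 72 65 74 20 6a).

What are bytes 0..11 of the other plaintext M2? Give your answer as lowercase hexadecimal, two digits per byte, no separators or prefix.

df3cb04ad258bb4cf9b1d3a9

First, c1 ⊕ c2 = (M1 ⊕ K) ⊕ (M2 ⊕ K) = M1 ⊕ M2, so the key drops out. Then M2 = (M1 ⊕ M2) ⊕ M1 over the first 12 bytes.
byte 0: (f0 ⊕ 5b) ⊕ 74 = ab ⊕ 74 = df
byte 1: (09 ⊕ 5d) ⊕ 68 = 54 ⊕ 68 = 3c
byte 2: (68 ⊕ bd) ⊕ 65 = d5 ⊕ 65 = b0
byte 3: (2f ⊕ 45) ⊕ 20 = 6a ⊕ 20 = 4a
byte 4: (5f ⊕ fe) ⊕ 73 = a1 ⊕ 73 = d2
byte 5: (7e ⊕ 43) ⊕ 65 = 3d ⊕ 65 = 58
byte 6: (76 ⊕ ae) ⊕ 63 = d8 ⊕ 63 = bb
byte 7: (58 ⊕ 66) ⊕ 72 = 3e ⊕ 72 = 4c
byte 8: (2a ⊕ b6) ⊕ 65 = 9c ⊕ 65 = f9
byte 9: (e1 ⊕ 24) ⊕ 74 = c5 ⊕ 74 = b1
byte 10: (3c ⊕ cf) ⊕ 20 = f3 ⊕ 20 = d3
byte 11: (76 ⊕ b5) ⊕ 6a = c3 ⊕ 6a = a9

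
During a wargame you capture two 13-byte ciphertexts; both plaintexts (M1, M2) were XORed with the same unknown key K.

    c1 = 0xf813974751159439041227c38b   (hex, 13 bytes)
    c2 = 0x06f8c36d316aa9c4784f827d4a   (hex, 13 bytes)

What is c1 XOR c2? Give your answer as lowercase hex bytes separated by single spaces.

c1 ⊕ c2 = (M1 ⊕ K) ⊕ (M2 ⊕ K) = M1 ⊕ M2 — the shared key cancels under XOR.
byte 0: 11111000 ^ 00000110 = 11111110
byte 1: 00010011 ^ 11111000 = 11101011
byte 2: 10010111 ^ 11000011 = 01010100
byte 3: 01000111 ^ 01101101 = 00101010
byte 4: 01010001 ^ 00110001 = 01100000
byte 5: 00010101 ^ 01101010 = 01111111
byte 6: 10010100 ^ 10101001 = 00111101
byte 7: 00111001 ^ 11000100 = 11111101
byte 8: 00000100 ^ 01111000 = 01111100
byte 9: 00010010 ^ 01001111 = 01011101
byte 10: 00100111 ^ 10000010 = 10100101
byte 11: 11000011 ^ 01111101 = 10111110
byte 12: 10001011 ^ 01001010 = 11000001

fe eb 54 2a 60 7f 3d fd 7c 5d a5 be c1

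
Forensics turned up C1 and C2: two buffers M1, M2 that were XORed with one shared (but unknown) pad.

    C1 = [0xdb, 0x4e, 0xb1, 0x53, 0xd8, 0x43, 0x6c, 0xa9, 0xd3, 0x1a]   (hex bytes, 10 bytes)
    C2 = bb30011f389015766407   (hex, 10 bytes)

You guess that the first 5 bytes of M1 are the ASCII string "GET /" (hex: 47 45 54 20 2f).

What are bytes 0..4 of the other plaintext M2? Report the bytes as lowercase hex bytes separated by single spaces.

27 3b e4 6c cf

First, C1 ⊕ C2 = (M1 ⊕ K) ⊕ (M2 ⊕ K) = M1 ⊕ M2, so the key drops out. Then M2 = (M1 ⊕ M2) ⊕ M1 over the first 5 bytes.
byte 0: (db ^ bb) ^ 47 = 60 ^ 47 = 27
byte 1: (4e ^ 30) ^ 45 = 7e ^ 45 = 3b
byte 2: (b1 ^ 01) ^ 54 = b0 ^ 54 = e4
byte 3: (53 ^ 1f) ^ 20 = 4c ^ 20 = 6c
byte 4: (d8 ^ 38) ^ 2f = e0 ^ 2f = cf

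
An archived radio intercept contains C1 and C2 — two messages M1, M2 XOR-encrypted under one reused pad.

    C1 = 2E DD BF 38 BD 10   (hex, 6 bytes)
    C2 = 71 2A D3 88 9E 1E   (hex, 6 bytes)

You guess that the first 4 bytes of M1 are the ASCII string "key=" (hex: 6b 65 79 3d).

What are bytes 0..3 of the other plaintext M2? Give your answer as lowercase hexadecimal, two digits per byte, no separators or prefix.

First, C1 ⊕ C2 = (M1 ⊕ K) ⊕ (M2 ⊕ K) = M1 ⊕ M2, so the key drops out. Then M2 = (M1 ⊕ M2) ⊕ M1 over the first 4 bytes.
byte 0: (2e ⊕ 71) ⊕ 6b = 5f ⊕ 6b = 34
byte 1: (dd ⊕ 2a) ⊕ 65 = f7 ⊕ 65 = 92
byte 2: (bf ⊕ d3) ⊕ 79 = 6c ⊕ 79 = 15
byte 3: (38 ⊕ 88) ⊕ 3d = b0 ⊕ 3d = 8d

3492158d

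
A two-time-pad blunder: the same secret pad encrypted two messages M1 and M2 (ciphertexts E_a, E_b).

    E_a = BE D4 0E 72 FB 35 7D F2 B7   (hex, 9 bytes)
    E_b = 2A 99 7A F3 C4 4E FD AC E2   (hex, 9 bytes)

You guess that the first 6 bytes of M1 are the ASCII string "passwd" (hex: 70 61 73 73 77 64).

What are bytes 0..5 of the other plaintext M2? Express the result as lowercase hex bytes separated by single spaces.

First, E_a ⊕ E_b = (M1 ⊕ K) ⊕ (M2 ⊕ K) = M1 ⊕ M2, so the key drops out. Then M2 = (M1 ⊕ M2) ⊕ M1 over the first 6 bytes.
byte 0: (be ⊕ 2a) ⊕ 70 = 94 ⊕ 70 = e4
byte 1: (d4 ⊕ 99) ⊕ 61 = 4d ⊕ 61 = 2c
byte 2: (0e ⊕ 7a) ⊕ 73 = 74 ⊕ 73 = 07
byte 3: (72 ⊕ f3) ⊕ 73 = 81 ⊕ 73 = f2
byte 4: (fb ⊕ c4) ⊕ 77 = 3f ⊕ 77 = 48
byte 5: (35 ⊕ 4e) ⊕ 64 = 7b ⊕ 64 = 1f

e4 2c 07 f2 48 1f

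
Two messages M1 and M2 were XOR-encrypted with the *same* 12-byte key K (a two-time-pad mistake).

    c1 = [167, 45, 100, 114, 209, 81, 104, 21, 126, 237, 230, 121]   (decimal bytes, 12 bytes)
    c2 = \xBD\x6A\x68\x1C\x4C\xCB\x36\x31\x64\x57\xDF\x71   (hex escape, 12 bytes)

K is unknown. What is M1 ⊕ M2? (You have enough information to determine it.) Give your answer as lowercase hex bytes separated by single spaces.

1a 47 0c 6e 9d 9a 5e 24 1a ba 39 08

c1 ⊕ c2 = (M1 ⊕ K) ⊕ (M2 ⊕ K) = M1 ⊕ M2 — the shared key cancels under XOR.
10100111 XOR 10111101 = 00011010
00101101 XOR 01101010 = 01000111
01100100 XOR 01101000 = 00001100
01110010 XOR 00011100 = 01101110
11010001 XOR 01001100 = 10011101
01010001 XOR 11001011 = 10011010
01101000 XOR 00110110 = 01011110
00010101 XOR 00110001 = 00100100
01111110 XOR 01100100 = 00011010
11101101 XOR 01010111 = 10111010
11100110 XOR 11011111 = 00111001
01111001 XOR 01110001 = 00001000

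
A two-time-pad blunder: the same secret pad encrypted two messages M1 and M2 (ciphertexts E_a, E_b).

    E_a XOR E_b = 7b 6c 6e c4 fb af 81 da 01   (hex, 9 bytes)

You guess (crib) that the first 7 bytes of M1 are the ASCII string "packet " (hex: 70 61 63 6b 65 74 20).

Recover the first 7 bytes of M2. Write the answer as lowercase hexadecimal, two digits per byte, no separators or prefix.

Since E_a ⊕ E_b = M1 ⊕ M2, XORing with the guessed M1 bytes yields the corresponding M2 bytes: M2 = (E_a ⊕ E_b) ⊕ M1.
123 ⊕ 112 =  11
108 ⊕  97 =  13
110 ⊕  99 =  13
196 ⊕ 107 = 175
251 ⊕ 101 = 158
175 ⊕ 116 = 219
129 ⊕  32 = 161

0b0d0daf9edba1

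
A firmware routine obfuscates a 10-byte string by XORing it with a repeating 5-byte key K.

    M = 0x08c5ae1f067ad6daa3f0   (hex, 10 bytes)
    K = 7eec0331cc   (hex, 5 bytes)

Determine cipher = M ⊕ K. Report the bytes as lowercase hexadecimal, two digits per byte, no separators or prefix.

7629ad2eca043ad9923c

The 5-byte key repeats, so the effective keystream is 7e ec 03 31 cc 7e ec 03 31 cc.
byte 0: 08 ⊕ 7e = 76
byte 1: c5 ⊕ ec = 29
byte 2: ae ⊕ 03 = ad
byte 3: 1f ⊕ 31 = 2e
byte 4: 06 ⊕ cc = ca
byte 5: 7a ⊕ 7e = 04
byte 6: d6 ⊕ ec = 3a
byte 7: da ⊕ 03 = d9
byte 8: a3 ⊕ 31 = 92
byte 9: f0 ⊕ cc = 3c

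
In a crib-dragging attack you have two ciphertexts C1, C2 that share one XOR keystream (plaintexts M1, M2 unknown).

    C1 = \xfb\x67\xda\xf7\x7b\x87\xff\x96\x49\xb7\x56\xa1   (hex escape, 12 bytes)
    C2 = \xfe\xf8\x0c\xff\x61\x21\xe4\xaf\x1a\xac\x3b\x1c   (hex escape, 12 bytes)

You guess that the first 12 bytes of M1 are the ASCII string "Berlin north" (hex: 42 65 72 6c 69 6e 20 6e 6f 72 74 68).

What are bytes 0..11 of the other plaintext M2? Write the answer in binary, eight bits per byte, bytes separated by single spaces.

First, C1 ⊕ C2 = (M1 ⊕ K) ⊕ (M2 ⊕ K) = M1 ⊕ M2, so the key drops out. Then M2 = (M1 ⊕ M2) ⊕ M1 over the first 12 bytes.
byte 0: (fb ⊕ fe) ⊕ 42 = 05 ⊕ 42 = 47
byte 1: (67 ⊕ f8) ⊕ 65 = 9f ⊕ 65 = fa
byte 2: (da ⊕ 0c) ⊕ 72 = d6 ⊕ 72 = a4
byte 3: (f7 ⊕ ff) ⊕ 6c = 08 ⊕ 6c = 64
byte 4: (7b ⊕ 61) ⊕ 69 = 1a ⊕ 69 = 73
byte 5: (87 ⊕ 21) ⊕ 6e = a6 ⊕ 6e = c8
byte 6: (ff ⊕ e4) ⊕ 20 = 1b ⊕ 20 = 3b
byte 7: (96 ⊕ af) ⊕ 6e = 39 ⊕ 6e = 57
byte 8: (49 ⊕ 1a) ⊕ 6f = 53 ⊕ 6f = 3c
byte 9: (b7 ⊕ ac) ⊕ 72 = 1b ⊕ 72 = 69
byte 10: (56 ⊕ 3b) ⊕ 74 = 6d ⊕ 74 = 19
byte 11: (a1 ⊕ 1c) ⊕ 68 = bd ⊕ 68 = d5

01000111 11111010 10100100 01100100 01110011 11001000 00111011 01010111 00111100 01101001 00011001 11010101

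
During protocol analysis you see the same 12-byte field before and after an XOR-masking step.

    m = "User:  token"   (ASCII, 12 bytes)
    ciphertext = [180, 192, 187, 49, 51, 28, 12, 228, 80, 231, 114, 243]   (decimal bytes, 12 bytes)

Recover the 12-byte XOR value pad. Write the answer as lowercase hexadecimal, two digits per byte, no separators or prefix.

Since ciphertext = m ⊕ pad, XORing both sides with m gives pad = m ⊕ ciphertext.
 85 xor 180 = 225
115 xor 192 = 179
101 xor 187 = 222
114 xor  49 =  67
 58 xor  51 =   9
 32 xor  28 =  60
 32 xor  12 =  44
116 xor 228 = 144
111 xor  80 =  63
107 xor 231 = 140
101 xor 114 =  23
110 xor 243 = 157

e1b3de43093c2c903f8c179d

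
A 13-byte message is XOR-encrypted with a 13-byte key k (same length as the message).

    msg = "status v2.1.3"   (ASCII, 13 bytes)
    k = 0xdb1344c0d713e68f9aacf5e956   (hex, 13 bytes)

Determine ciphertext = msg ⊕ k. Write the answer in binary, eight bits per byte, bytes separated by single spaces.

byte 0: 73 ^ db = a8
byte 1: 74 ^ 13 = 67
byte 2: 61 ^ 44 = 25
byte 3: 74 ^ c0 = b4
byte 4: 75 ^ d7 = a2
byte 5: 73 ^ 13 = 60
byte 6: 20 ^ e6 = c6
byte 7: 76 ^ 8f = f9
byte 8: 32 ^ 9a = a8
byte 9: 2e ^ ac = 82
byte 10: 31 ^ f5 = c4
byte 11: 2e ^ e9 = c7
byte 12: 33 ^ 56 = 65

10101000 01100111 00100101 10110100 10100010 01100000 11000110 11111001 10101000 10000010 11000100 11000111 01100101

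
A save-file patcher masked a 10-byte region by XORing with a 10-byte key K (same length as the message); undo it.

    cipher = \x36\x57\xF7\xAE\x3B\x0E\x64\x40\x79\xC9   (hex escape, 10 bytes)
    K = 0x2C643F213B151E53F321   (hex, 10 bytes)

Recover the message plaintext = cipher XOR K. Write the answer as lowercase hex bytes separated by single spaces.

XOR is its own inverse, so applying the key byte-wise gives the result directly.
36 xor 2c = 1a
57 xor 64 = 33
f7 xor 3f = c8
ae xor 21 = 8f
3b xor 3b = 00
0e xor 15 = 1b
64 xor 1e = 7a
40 xor 53 = 13
79 xor f3 = 8a
c9 xor 21 = e8

1a 33 c8 8f 00 1b 7a 13 8a e8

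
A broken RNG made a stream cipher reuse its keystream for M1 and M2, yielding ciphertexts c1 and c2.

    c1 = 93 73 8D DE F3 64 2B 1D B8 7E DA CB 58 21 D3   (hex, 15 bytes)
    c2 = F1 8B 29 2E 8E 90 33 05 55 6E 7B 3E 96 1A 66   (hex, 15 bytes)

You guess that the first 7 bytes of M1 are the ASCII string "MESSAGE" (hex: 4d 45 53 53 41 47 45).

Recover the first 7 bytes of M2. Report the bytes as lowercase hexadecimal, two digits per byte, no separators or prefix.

2fbdf7a33cb35d

First, c1 ⊕ c2 = (M1 ⊕ K) ⊕ (M2 ⊕ K) = M1 ⊕ M2, so the key drops out. Then M2 = (M1 ⊕ M2) ⊕ M1 over the first 7 bytes.
byte 0: (93 XOR f1) XOR 4d = 62 XOR 4d = 2f
byte 1: (73 XOR 8b) XOR 45 = f8 XOR 45 = bd
byte 2: (8d XOR 29) XOR 53 = a4 XOR 53 = f7
byte 3: (de XOR 2e) XOR 53 = f0 XOR 53 = a3
byte 4: (f3 XOR 8e) XOR 41 = 7d XOR 41 = 3c
byte 5: (64 XOR 90) XOR 47 = f4 XOR 47 = b3
byte 6: (2b XOR 33) XOR 45 = 18 XOR 45 = 5d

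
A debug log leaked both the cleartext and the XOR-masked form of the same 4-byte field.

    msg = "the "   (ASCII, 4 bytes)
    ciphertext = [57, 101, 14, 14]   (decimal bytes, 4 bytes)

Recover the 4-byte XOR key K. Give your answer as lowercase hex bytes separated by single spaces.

4d 0d 6b 2e

Since ciphertext = msg ⊕ K, XORing both sides with msg gives K = msg ⊕ ciphertext.
01110100 ^ 00111001 = 01001101
01101000 ^ 01100101 = 00001101
01100101 ^ 00001110 = 01101011
00100000 ^ 00001110 = 00101110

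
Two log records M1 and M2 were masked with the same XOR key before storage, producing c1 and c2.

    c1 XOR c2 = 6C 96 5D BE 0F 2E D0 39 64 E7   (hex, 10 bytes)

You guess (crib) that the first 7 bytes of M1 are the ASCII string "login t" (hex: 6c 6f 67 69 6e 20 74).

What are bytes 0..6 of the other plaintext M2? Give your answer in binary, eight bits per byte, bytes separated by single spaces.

Since c1 ⊕ c2 = M1 ⊕ M2, XORing with the guessed M1 bytes yields the corresponding M2 bytes: M2 = (c1 ⊕ c2) ⊕ M1.
byte 0: 6c XOR 6c = 00
byte 1: 96 XOR 6f = f9
byte 2: 5d XOR 67 = 3a
byte 3: be XOR 69 = d7
byte 4: 0f XOR 6e = 61
byte 5: 2e XOR 20 = 0e
byte 6: d0 XOR 74 = a4

00000000 11111001 00111010 11010111 01100001 00001110 10100100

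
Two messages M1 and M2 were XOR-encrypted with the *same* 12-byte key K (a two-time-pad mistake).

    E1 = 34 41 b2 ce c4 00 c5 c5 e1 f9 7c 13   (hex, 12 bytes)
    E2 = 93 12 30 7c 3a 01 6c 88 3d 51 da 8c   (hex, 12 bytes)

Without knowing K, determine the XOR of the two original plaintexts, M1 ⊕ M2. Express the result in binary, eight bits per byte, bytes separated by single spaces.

10100111 01010011 10000010 10110010 11111110 00000001 10101001 01001101 11011100 10101000 10100110 10011111

E1 ⊕ E2 = (M1 ⊕ K) ⊕ (M2 ⊕ K) = M1 ⊕ M2 — the shared key cancels under XOR.
00110100 ⊕ 10010011 = 10100111
01000001 ⊕ 00010010 = 01010011
10110010 ⊕ 00110000 = 10000010
11001110 ⊕ 01111100 = 10110010
11000100 ⊕ 00111010 = 11111110
00000000 ⊕ 00000001 = 00000001
11000101 ⊕ 01101100 = 10101001
11000101 ⊕ 10001000 = 01001101
11100001 ⊕ 00111101 = 11011100
11111001 ⊕ 01010001 = 10101000
01111100 ⊕ 11011010 = 10100110
00010011 ⊕ 10001100 = 10011111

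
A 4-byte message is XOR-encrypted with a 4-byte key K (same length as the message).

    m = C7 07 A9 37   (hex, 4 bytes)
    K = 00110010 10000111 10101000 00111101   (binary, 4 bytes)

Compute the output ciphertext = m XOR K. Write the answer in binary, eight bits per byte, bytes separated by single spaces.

XOR is its own inverse, so applying the key byte-wise gives the result directly.
11000111 ^ 00110010 = 11110101
00000111 ^ 10000111 = 10000000
10101001 ^ 10101000 = 00000001
00110111 ^ 00111101 = 00001010

11110101 10000000 00000001 00001010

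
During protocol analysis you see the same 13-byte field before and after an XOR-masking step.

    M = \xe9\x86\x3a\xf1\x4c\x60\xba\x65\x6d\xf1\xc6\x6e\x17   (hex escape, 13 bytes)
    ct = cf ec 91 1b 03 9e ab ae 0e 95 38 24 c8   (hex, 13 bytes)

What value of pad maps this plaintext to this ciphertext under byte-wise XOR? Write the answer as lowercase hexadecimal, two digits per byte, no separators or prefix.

266aabea4ffe11cb6364fe4adf

Since ct = M ⊕ pad, XORing both sides with M gives pad = M ⊕ ct.
e9 xor cf = 26
86 xor ec = 6a
3a xor 91 = ab
f1 xor 1b = ea
4c xor 03 = 4f
60 xor 9e = fe
ba xor ab = 11
65 xor ae = cb
6d xor 0e = 63
f1 xor 95 = 64
c6 xor 38 = fe
6e xor 24 = 4a
17 xor c8 = df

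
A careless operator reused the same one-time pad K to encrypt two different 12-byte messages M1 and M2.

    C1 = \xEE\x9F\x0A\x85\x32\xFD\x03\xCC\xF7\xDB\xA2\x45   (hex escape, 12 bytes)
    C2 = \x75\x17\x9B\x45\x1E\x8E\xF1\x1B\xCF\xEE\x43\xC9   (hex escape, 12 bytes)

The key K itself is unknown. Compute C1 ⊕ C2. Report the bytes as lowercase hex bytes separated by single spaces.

C1 ⊕ C2 = (M1 ⊕ K) ⊕ (M2 ⊕ K) = M1 ⊕ M2 — the shared key cancels under XOR.
ee xor 75 = 9b
9f xor 17 = 88
0a xor 9b = 91
85 xor 45 = c0
32 xor 1e = 2c
fd xor 8e = 73
03 xor f1 = f2
cc xor 1b = d7
f7 xor cf = 38
db xor ee = 35
a2 xor 43 = e1
45 xor c9 = 8c

9b 88 91 c0 2c 73 f2 d7 38 35 e1 8c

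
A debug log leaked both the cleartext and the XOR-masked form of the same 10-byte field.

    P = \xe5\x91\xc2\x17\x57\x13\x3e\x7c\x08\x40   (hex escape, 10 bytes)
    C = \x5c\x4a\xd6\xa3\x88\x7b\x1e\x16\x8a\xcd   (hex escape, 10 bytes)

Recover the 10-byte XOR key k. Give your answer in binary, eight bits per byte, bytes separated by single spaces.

10111001 11011011 00010100 10110100 11011111 01101000 00100000 01101010 10000010 10001101

Since C = P ⊕ k, XORing both sides with P gives k = P ⊕ C.
byte 0: e5 ⊕ 5c = b9
byte 1: 91 ⊕ 4a = db
byte 2: c2 ⊕ d6 = 14
byte 3: 17 ⊕ a3 = b4
byte 4: 57 ⊕ 88 = df
byte 5: 13 ⊕ 7b = 68
byte 6: 3e ⊕ 1e = 20
byte 7: 7c ⊕ 16 = 6a
byte 8: 08 ⊕ 8a = 82
byte 9: 40 ⊕ cd = 8d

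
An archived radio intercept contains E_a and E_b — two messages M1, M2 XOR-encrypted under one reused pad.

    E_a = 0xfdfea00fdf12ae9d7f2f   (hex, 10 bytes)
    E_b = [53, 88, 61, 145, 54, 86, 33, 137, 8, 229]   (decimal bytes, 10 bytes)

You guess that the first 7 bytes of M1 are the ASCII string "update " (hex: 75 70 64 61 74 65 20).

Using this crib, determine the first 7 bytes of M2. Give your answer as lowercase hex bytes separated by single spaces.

First, E_a ⊕ E_b = (M1 ⊕ K) ⊕ (M2 ⊕ K) = M1 ⊕ M2, so the key drops out. Then M2 = (M1 ⊕ M2) ⊕ M1 over the first 7 bytes.
byte 0: (fd ⊕ 35) ⊕ 75 = c8 ⊕ 75 = bd
byte 1: (fe ⊕ 58) ⊕ 70 = a6 ⊕ 70 = d6
byte 2: (a0 ⊕ 3d) ⊕ 64 = 9d ⊕ 64 = f9
byte 3: (0f ⊕ 91) ⊕ 61 = 9e ⊕ 61 = ff
byte 4: (df ⊕ 36) ⊕ 74 = e9 ⊕ 74 = 9d
byte 5: (12 ⊕ 56) ⊕ 65 = 44 ⊕ 65 = 21
byte 6: (ae ⊕ 21) ⊕ 20 = 8f ⊕ 20 = af

bd d6 f9 ff 9d 21 af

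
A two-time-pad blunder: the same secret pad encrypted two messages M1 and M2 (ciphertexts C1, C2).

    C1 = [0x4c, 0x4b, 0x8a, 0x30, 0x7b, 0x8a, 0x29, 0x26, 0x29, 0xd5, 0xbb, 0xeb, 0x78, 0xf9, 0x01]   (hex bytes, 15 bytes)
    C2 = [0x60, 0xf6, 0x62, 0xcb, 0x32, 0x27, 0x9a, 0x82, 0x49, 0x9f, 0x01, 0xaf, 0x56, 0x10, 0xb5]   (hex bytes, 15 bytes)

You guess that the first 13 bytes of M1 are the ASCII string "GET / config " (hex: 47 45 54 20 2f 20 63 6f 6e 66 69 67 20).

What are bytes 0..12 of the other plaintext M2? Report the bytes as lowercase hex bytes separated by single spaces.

6b f8 bc db 66 8d d0 cb 0e 2c d3 23 0e

First, C1 ⊕ C2 = (M1 ⊕ K) ⊕ (M2 ⊕ K) = M1 ⊕ M2, so the key drops out. Then M2 = (M1 ⊕ M2) ⊕ M1 over the first 13 bytes.
byte 0: (4c ⊕ 60) ⊕ 47 = 2c ⊕ 47 = 6b
byte 1: (4b ⊕ f6) ⊕ 45 = bd ⊕ 45 = f8
byte 2: (8a ⊕ 62) ⊕ 54 = e8 ⊕ 54 = bc
byte 3: (30 ⊕ cb) ⊕ 20 = fb ⊕ 20 = db
byte 4: (7b ⊕ 32) ⊕ 2f = 49 ⊕ 2f = 66
byte 5: (8a ⊕ 27) ⊕ 20 = ad ⊕ 20 = 8d
byte 6: (29 ⊕ 9a) ⊕ 63 = b3 ⊕ 63 = d0
byte 7: (26 ⊕ 82) ⊕ 6f = a4 ⊕ 6f = cb
byte 8: (29 ⊕ 49) ⊕ 6e = 60 ⊕ 6e = 0e
byte 9: (d5 ⊕ 9f) ⊕ 66 = 4a ⊕ 66 = 2c
byte 10: (bb ⊕ 01) ⊕ 69 = ba ⊕ 69 = d3
byte 11: (eb ⊕ af) ⊕ 67 = 44 ⊕ 67 = 23
byte 12: (78 ⊕ 56) ⊕ 20 = 2e ⊕ 20 = 0e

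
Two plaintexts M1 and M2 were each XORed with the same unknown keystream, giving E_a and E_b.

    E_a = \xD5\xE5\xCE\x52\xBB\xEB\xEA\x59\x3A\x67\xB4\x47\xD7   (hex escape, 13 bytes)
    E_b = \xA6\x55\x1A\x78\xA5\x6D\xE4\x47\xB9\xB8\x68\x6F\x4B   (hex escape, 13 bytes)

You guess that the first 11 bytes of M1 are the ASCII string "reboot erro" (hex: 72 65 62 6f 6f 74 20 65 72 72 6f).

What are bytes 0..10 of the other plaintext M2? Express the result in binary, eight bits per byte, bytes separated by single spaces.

First, E_a ⊕ E_b = (M1 ⊕ K) ⊕ (M2 ⊕ K) = M1 ⊕ M2, so the key drops out. Then M2 = (M1 ⊕ M2) ⊕ M1 over the first 11 bytes.
byte 0: (d5 ^ a6) ^ 72 = 73 ^ 72 = 01
byte 1: (e5 ^ 55) ^ 65 = b0 ^ 65 = d5
byte 2: (ce ^ 1a) ^ 62 = d4 ^ 62 = b6
byte 3: (52 ^ 78) ^ 6f = 2a ^ 6f = 45
byte 4: (bb ^ a5) ^ 6f = 1e ^ 6f = 71
byte 5: (eb ^ 6d) ^ 74 = 86 ^ 74 = f2
byte 6: (ea ^ e4) ^ 20 = 0e ^ 20 = 2e
byte 7: (59 ^ 47) ^ 65 = 1e ^ 65 = 7b
byte 8: (3a ^ b9) ^ 72 = 83 ^ 72 = f1
byte 9: (67 ^ b8) ^ 72 = df ^ 72 = ad
byte 10: (b4 ^ 68) ^ 6f = dc ^ 6f = b3

00000001 11010101 10110110 01000101 01110001 11110010 00101110 01111011 11110001 10101101 10110011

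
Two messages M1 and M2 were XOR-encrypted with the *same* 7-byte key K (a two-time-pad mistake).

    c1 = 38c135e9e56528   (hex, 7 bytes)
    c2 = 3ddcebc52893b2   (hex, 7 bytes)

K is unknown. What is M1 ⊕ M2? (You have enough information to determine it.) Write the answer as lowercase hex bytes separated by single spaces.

05 1d de 2c cd f6 9a

c1 ⊕ c2 = (M1 ⊕ K) ⊕ (M2 ⊕ K) = M1 ⊕ M2 — the shared key cancels under XOR.
byte 0:  56 xor  61 =   5
byte 1: 193 xor 220 =  29
byte 2:  53 xor 235 = 222
byte 3: 233 xor 197 =  44
byte 4: 229 xor  40 = 205
byte 5: 101 xor 147 = 246
byte 6:  40 xor 178 = 154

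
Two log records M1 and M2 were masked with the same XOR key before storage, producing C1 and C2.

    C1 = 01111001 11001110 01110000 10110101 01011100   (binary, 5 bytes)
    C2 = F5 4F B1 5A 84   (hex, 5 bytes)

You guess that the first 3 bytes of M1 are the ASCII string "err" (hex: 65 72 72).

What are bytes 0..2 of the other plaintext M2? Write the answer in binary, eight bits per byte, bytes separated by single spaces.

11101001 11110011 10110011

First, C1 ⊕ C2 = (M1 ⊕ K) ⊕ (M2 ⊕ K) = M1 ⊕ M2, so the key drops out. Then M2 = (M1 ⊕ M2) ⊕ M1 over the first 3 bytes.
byte 0: (79 ⊕ f5) ⊕ 65 = 8c ⊕ 65 = e9
byte 1: (ce ⊕ 4f) ⊕ 72 = 81 ⊕ 72 = f3
byte 2: (70 ⊕ b1) ⊕ 72 = c1 ⊕ 72 = b3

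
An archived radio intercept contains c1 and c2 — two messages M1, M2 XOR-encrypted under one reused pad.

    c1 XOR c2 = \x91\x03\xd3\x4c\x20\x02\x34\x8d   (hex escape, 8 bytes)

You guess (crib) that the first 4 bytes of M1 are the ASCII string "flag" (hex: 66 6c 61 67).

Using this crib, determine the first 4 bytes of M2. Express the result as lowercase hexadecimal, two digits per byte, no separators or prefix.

Since c1 ⊕ c2 = M1 ⊕ M2, XORing with the guessed M1 bytes yields the corresponding M2 bytes: M2 = (c1 ⊕ c2) ⊕ M1.
91 xor 66 = f7
03 xor 6c = 6f
d3 xor 61 = b2
4c xor 67 = 2b

f76fb22b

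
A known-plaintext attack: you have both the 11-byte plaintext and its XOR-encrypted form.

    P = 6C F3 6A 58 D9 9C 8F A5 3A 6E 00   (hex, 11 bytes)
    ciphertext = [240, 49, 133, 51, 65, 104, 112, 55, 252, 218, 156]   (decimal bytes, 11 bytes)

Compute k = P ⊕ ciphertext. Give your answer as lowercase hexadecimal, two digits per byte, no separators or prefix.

Since ciphertext = P ⊕ k, XORing both sides with P gives k = P ⊕ ciphertext.
6c ⊕ f0 = 9c
f3 ⊕ 31 = c2
6a ⊕ 85 = ef
58 ⊕ 33 = 6b
d9 ⊕ 41 = 98
9c ⊕ 68 = f4
8f ⊕ 70 = ff
a5 ⊕ 37 = 92
3a ⊕ fc = c6
6e ⊕ da = b4
00 ⊕ 9c = 9c

9cc2ef6b98f4ff92c6b49c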